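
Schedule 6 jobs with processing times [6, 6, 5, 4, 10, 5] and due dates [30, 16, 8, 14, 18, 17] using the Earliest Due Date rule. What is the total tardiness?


Sort by due date (EDD order): [(5, 8), (4, 14), (6, 16), (5, 17), (10, 18), (6, 30)]
Compute completion times and tardiness:
  Job 1: p=5, d=8, C=5, tardiness=max(0,5-8)=0
  Job 2: p=4, d=14, C=9, tardiness=max(0,9-14)=0
  Job 3: p=6, d=16, C=15, tardiness=max(0,15-16)=0
  Job 4: p=5, d=17, C=20, tardiness=max(0,20-17)=3
  Job 5: p=10, d=18, C=30, tardiness=max(0,30-18)=12
  Job 6: p=6, d=30, C=36, tardiness=max(0,36-30)=6
Total tardiness = 21

21


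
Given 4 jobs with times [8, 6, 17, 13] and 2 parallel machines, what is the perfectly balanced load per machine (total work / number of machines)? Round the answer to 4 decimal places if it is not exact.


Total processing time = 8 + 6 + 17 + 13 = 44
Number of machines = 2
Ideal balanced load = 44 / 2 = 22.0

22.0


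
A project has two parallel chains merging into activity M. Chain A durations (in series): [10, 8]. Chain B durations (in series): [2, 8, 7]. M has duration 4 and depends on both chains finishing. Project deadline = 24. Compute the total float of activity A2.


Forward pass: ES(A2) = sum of predecessors on chain A = 10
EF = ES + duration = 10 + 8 = 18
Backward pass: LF(M) = deadline = 24; LS(M) = 24 - 4 = 20
LF(A2) = LS(M) - sum(successors on chain A) = 20 - 0 = 20
LS = LF - duration = 20 - 8 = 12
Total float = LS - ES = 12 - 10 = 2

2


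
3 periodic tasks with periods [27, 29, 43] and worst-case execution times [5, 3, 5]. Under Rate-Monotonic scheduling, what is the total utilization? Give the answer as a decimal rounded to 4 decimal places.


Compute individual utilizations (exact fractions):
  Task 1: C/T = 5/27 (approx. 0.1852)
  Task 2: C/T = 3/29 (approx. 0.1034)
  Task 3: C/T = 5/43 (approx. 0.1163)
Total utilization U = 5/27 + 3/29 + 5/43 = 13633/33669
Rounded to 4 decimal places: U = 0.4049
RM (Liu & Layland) bound for 3 tasks = 0.779763; compare with U = 13633/33669 (approx. 0.404913)
U <= bound, so schedulable by RM sufficient condition.

0.4049


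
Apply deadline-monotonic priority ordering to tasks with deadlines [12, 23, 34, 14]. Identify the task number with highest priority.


Sort tasks by relative deadline (ascending):
  Task 1: deadline = 12
  Task 4: deadline = 14
  Task 2: deadline = 23
  Task 3: deadline = 34
Priority order (highest first): [1, 4, 2, 3]
Highest priority task = 1

1


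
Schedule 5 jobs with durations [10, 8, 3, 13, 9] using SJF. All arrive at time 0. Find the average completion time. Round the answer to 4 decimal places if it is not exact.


SJF order (ascending): [3, 8, 9, 10, 13]
Completion times:
  Job 1: burst=3, C=3
  Job 2: burst=8, C=11
  Job 3: burst=9, C=20
  Job 4: burst=10, C=30
  Job 5: burst=13, C=43
Average completion = 107/5 = 21.4

21.4


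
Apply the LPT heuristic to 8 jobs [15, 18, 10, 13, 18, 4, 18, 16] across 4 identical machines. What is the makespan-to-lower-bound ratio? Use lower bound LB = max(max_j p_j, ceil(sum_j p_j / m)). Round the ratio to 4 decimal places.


LPT order: [18, 18, 18, 16, 15, 13, 10, 4]
Machine loads after assignment: [31, 28, 22, 31]
LPT makespan = 31
Lower bound = max(max_job, ceil(total/4)) = max(18, 28) = 28
Ratio = 31 / 28 = 1.1071

1.1071


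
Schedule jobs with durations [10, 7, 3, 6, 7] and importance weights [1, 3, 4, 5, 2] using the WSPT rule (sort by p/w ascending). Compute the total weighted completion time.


Compute p/w ratios and sort ascending (WSPT): [(3, 4), (6, 5), (7, 3), (7, 2), (10, 1)]
Compute weighted completion times:
  Job (p=3,w=4): C=3, w*C=4*3=12
  Job (p=6,w=5): C=9, w*C=5*9=45
  Job (p=7,w=3): C=16, w*C=3*16=48
  Job (p=7,w=2): C=23, w*C=2*23=46
  Job (p=10,w=1): C=33, w*C=1*33=33
Total weighted completion time = 184

184


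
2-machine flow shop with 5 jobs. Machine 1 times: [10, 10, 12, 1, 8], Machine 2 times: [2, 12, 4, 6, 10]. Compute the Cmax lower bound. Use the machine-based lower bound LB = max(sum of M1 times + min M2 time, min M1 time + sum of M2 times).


LB1 = sum(M1 times) + min(M2 times) = 41 + 2 = 43
LB2 = min(M1 times) + sum(M2 times) = 1 + 34 = 35
Lower bound = max(LB1, LB2) = max(43, 35) = 43

43


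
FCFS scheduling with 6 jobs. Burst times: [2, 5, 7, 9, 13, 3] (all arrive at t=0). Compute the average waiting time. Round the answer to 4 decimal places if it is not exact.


FCFS order (as given): [2, 5, 7, 9, 13, 3]
Waiting times:
  Job 1: wait = 0
  Job 2: wait = 2
  Job 3: wait = 7
  Job 4: wait = 14
  Job 5: wait = 23
  Job 6: wait = 36
Sum of waiting times = 82
Average waiting time = 82/6 = 13.6667

13.6667


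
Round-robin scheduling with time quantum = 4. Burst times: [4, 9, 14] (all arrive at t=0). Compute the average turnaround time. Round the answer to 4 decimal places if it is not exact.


Time quantum = 4
Execution trace:
  J1 runs 4 units, time = 4
  J2 runs 4 units, time = 8
  J3 runs 4 units, time = 12
  J2 runs 4 units, time = 16
  J3 runs 4 units, time = 20
  J2 runs 1 units, time = 21
  J3 runs 4 units, time = 25
  J3 runs 2 units, time = 27
Finish times: [4, 21, 27]
Average turnaround = 52/3 = 17.3333

17.3333


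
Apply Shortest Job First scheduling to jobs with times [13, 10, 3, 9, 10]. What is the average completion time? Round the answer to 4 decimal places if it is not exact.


SJF order (ascending): [3, 9, 10, 10, 13]
Completion times:
  Job 1: burst=3, C=3
  Job 2: burst=9, C=12
  Job 3: burst=10, C=22
  Job 4: burst=10, C=32
  Job 5: burst=13, C=45
Average completion = 114/5 = 22.8

22.8


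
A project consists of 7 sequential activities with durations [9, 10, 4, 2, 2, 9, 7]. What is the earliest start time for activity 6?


Activity 6 starts after activities 1 through 5 complete.
Predecessor durations: [9, 10, 4, 2, 2]
ES = 9 + 10 + 4 + 2 + 2 = 27

27


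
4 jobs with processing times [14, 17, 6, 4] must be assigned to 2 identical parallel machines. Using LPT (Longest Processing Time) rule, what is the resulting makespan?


Sort jobs in decreasing order (LPT): [17, 14, 6, 4]
Assign each job to the least loaded machine:
  Machine 1: jobs [17, 4], load = 21
  Machine 2: jobs [14, 6], load = 20
Makespan = max load = 21

21


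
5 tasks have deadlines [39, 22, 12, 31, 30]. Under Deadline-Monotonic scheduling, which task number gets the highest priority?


Sort tasks by relative deadline (ascending):
  Task 3: deadline = 12
  Task 2: deadline = 22
  Task 5: deadline = 30
  Task 4: deadline = 31
  Task 1: deadline = 39
Priority order (highest first): [3, 2, 5, 4, 1]
Highest priority task = 3

3


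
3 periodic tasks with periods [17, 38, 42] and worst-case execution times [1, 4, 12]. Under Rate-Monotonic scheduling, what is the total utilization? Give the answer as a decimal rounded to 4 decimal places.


Compute individual utilizations (exact fractions):
  Task 1: C/T = 1/17 (approx. 0.0588)
  Task 2: C/T = 4/38 = 2/19 (approx. 0.1053)
  Task 3: C/T = 12/42 = 2/7 (approx. 0.2857)
Total utilization U = 1/17 + 2/19 + 2/7 = 1017/2261
Rounded to 4 decimal places: U = 0.4498
RM (Liu & Layland) bound for 3 tasks = 0.779763; compare with U = 1017/2261 (approx. 0.449801)
U <= bound, so schedulable by RM sufficient condition.

0.4498


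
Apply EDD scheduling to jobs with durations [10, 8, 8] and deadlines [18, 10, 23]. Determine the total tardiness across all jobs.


Sort by due date (EDD order): [(8, 10), (10, 18), (8, 23)]
Compute completion times and tardiness:
  Job 1: p=8, d=10, C=8, tardiness=max(0,8-10)=0
  Job 2: p=10, d=18, C=18, tardiness=max(0,18-18)=0
  Job 3: p=8, d=23, C=26, tardiness=max(0,26-23)=3
Total tardiness = 3

3


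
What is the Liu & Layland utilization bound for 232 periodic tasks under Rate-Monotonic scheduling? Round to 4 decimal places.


Compute 2^(1/232) = 1.0029921710
Subtract 1: 1.0029921710 - 1 = 0.0029921710
Multiply by n: 232 * 0.0029921710 = 0.6941836720
Round to 4 dp: 0.6942

0.6942


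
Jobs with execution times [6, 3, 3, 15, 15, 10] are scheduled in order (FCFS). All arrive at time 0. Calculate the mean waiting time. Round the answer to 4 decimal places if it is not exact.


FCFS order (as given): [6, 3, 3, 15, 15, 10]
Waiting times:
  Job 1: wait = 0
  Job 2: wait = 6
  Job 3: wait = 9
  Job 4: wait = 12
  Job 5: wait = 27
  Job 6: wait = 42
Sum of waiting times = 96
Average waiting time = 96/6 = 16.0

16.0


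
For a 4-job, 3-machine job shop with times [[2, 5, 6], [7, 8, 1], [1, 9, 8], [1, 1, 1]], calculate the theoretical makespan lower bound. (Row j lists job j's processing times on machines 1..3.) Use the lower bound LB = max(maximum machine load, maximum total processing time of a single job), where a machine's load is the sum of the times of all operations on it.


Machine loads:
  Machine 1: 2 + 7 + 1 + 1 = 11
  Machine 2: 5 + 8 + 9 + 1 = 23
  Machine 3: 6 + 1 + 8 + 1 = 16
Max machine load = 23
Job totals:
  Job 1: 13
  Job 2: 16
  Job 3: 18
  Job 4: 3
Max job total = 18
Lower bound = max(23, 18) = 23

23


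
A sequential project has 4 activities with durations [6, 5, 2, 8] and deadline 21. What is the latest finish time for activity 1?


LF(activity 1) = deadline - sum of successor durations
Successors: activities 2 through 4 with durations [5, 2, 8]
Sum of successor durations = 15
LF = 21 - 15 = 6

6


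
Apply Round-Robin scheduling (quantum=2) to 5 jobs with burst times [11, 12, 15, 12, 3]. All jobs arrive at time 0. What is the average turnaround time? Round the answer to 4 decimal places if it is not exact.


Time quantum = 2
Execution trace:
  J1 runs 2 units, time = 2
  J2 runs 2 units, time = 4
  J3 runs 2 units, time = 6
  J4 runs 2 units, time = 8
  J5 runs 2 units, time = 10
  J1 runs 2 units, time = 12
  J2 runs 2 units, time = 14
  J3 runs 2 units, time = 16
  J4 runs 2 units, time = 18
  J5 runs 1 units, time = 19
  J1 runs 2 units, time = 21
  J2 runs 2 units, time = 23
  J3 runs 2 units, time = 25
  J4 runs 2 units, time = 27
  J1 runs 2 units, time = 29
  J2 runs 2 units, time = 31
  J3 runs 2 units, time = 33
  J4 runs 2 units, time = 35
  J1 runs 2 units, time = 37
  J2 runs 2 units, time = 39
  J3 runs 2 units, time = 41
  J4 runs 2 units, time = 43
  J1 runs 1 units, time = 44
  J2 runs 2 units, time = 46
  J3 runs 2 units, time = 48
  J4 runs 2 units, time = 50
  J3 runs 2 units, time = 52
  J3 runs 1 units, time = 53
Finish times: [44, 46, 53, 50, 19]
Average turnaround = 212/5 = 42.4

42.4


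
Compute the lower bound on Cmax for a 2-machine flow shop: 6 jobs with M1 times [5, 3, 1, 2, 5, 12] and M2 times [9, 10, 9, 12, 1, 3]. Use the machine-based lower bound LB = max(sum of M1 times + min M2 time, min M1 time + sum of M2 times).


LB1 = sum(M1 times) + min(M2 times) = 28 + 1 = 29
LB2 = min(M1 times) + sum(M2 times) = 1 + 44 = 45
Lower bound = max(LB1, LB2) = max(29, 45) = 45

45


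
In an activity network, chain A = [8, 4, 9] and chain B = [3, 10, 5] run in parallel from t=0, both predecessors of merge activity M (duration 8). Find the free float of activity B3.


ES(B3) = sum of predecessors on chain B = 13
EF(B3) = ES + duration = 13 + 5 = 18
Successor of B3 is M. ES(M) = max(sum(A), sum(B)) = max(21, 18) = 21
Free float = ES(successor) - EF(current) = 21 - 18 = 3

3


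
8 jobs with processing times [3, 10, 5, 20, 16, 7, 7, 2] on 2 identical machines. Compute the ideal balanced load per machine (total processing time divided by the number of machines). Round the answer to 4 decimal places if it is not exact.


Total processing time = 3 + 10 + 5 + 20 + 16 + 7 + 7 + 2 = 70
Number of machines = 2
Ideal balanced load = 70 / 2 = 35.0

35.0


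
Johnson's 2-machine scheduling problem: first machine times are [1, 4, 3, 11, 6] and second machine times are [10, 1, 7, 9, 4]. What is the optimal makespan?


Apply Johnson's rule:
  Group 1 (a <= b): [(1, 1, 10), (3, 3, 7)]
  Group 2 (a > b): [(4, 11, 9), (5, 6, 4), (2, 4, 1)]
Optimal job order: [1, 3, 4, 5, 2]
Schedule:
  Job 1: M1 done at 1, M2 done at 11
  Job 3: M1 done at 4, M2 done at 18
  Job 4: M1 done at 15, M2 done at 27
  Job 5: M1 done at 21, M2 done at 31
  Job 2: M1 done at 25, M2 done at 32
Makespan = 32

32


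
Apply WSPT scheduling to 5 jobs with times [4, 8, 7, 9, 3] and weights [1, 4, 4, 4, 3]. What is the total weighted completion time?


Compute p/w ratios and sort ascending (WSPT): [(3, 3), (7, 4), (8, 4), (9, 4), (4, 1)]
Compute weighted completion times:
  Job (p=3,w=3): C=3, w*C=3*3=9
  Job (p=7,w=4): C=10, w*C=4*10=40
  Job (p=8,w=4): C=18, w*C=4*18=72
  Job (p=9,w=4): C=27, w*C=4*27=108
  Job (p=4,w=1): C=31, w*C=1*31=31
Total weighted completion time = 260

260


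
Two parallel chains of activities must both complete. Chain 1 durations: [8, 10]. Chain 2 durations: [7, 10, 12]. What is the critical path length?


Path A total = 8 + 10 = 18
Path B total = 7 + 10 + 12 = 29
Critical path = longest path = max(18, 29) = 29

29


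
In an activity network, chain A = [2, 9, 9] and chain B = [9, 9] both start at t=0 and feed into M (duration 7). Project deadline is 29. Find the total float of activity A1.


Forward pass: ES(A1) = sum of predecessors on chain A = 0
EF = ES + duration = 0 + 2 = 2
Backward pass: LF(M) = deadline = 29; LS(M) = 29 - 7 = 22
LF(A1) = LS(M) - sum(successors on chain A) = 22 - 18 = 4
LS = LF - duration = 4 - 2 = 2
Total float = LS - ES = 2 - 0 = 2

2


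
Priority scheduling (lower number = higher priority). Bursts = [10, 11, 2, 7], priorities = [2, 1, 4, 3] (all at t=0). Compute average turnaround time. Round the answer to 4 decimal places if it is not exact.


Sort by priority (ascending = highest first):
Order: [(1, 11), (2, 10), (3, 7), (4, 2)]
Completion times:
  Priority 1, burst=11, C=11
  Priority 2, burst=10, C=21
  Priority 3, burst=7, C=28
  Priority 4, burst=2, C=30
Average turnaround = 90/4 = 22.5

22.5


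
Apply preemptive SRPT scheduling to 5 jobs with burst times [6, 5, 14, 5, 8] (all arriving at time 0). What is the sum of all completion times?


Since all jobs arrive at t=0, SRPT equals SPT ordering.
SPT order: [5, 5, 6, 8, 14]
Completion times:
  Job 1: p=5, C=5
  Job 2: p=5, C=10
  Job 3: p=6, C=16
  Job 4: p=8, C=24
  Job 5: p=14, C=38
Total completion time = 5 + 10 + 16 + 24 + 38 = 93

93


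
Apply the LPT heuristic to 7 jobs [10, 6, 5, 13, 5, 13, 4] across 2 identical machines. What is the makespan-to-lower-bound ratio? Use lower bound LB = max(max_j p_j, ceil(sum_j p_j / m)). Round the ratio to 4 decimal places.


LPT order: [13, 13, 10, 6, 5, 5, 4]
Machine loads after assignment: [28, 28]
LPT makespan = 28
Lower bound = max(max_job, ceil(total/2)) = max(13, 28) = 28
Ratio = 28 / 28 = 1.0

1.0


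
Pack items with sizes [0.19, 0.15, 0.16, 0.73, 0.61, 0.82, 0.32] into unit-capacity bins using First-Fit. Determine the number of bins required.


Place items sequentially using First-Fit:
  Item 0.19 -> new Bin 1
  Item 0.15 -> Bin 1 (now 0.34)
  Item 0.16 -> Bin 1 (now 0.5)
  Item 0.73 -> new Bin 2
  Item 0.61 -> new Bin 3
  Item 0.82 -> new Bin 4
  Item 0.32 -> Bin 1 (now 0.82)
Total bins used = 4

4


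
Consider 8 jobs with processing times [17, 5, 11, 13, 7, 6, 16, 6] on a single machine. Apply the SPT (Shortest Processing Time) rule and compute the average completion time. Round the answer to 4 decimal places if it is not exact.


Sort jobs by processing time (SPT order): [5, 6, 6, 7, 11, 13, 16, 17]
Compute completion times sequentially:
  Job 1: processing = 5, completes at 5
  Job 2: processing = 6, completes at 11
  Job 3: processing = 6, completes at 17
  Job 4: processing = 7, completes at 24
  Job 5: processing = 11, completes at 35
  Job 6: processing = 13, completes at 48
  Job 7: processing = 16, completes at 64
  Job 8: processing = 17, completes at 81
Sum of completion times = 285
Average completion time = 285/8 = 35.625

35.625


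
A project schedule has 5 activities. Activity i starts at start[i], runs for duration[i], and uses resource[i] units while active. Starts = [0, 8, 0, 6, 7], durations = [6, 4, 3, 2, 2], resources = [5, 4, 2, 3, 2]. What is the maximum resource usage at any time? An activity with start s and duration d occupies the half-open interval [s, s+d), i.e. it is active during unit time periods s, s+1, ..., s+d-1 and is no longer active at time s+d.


Each activity i is active on [start_i, start_i + duration_i).
Compute total resource usage per time slot:
  t=0: active resources = [5, 2], total = 7
  t=1: active resources = [5, 2], total = 7
  t=2: active resources = [5, 2], total = 7
  t=3: active resources = [5], total = 5
  t=4: active resources = [5], total = 5
  t=5: active resources = [5], total = 5
  t=6: active resources = [3], total = 3
  t=7: active resources = [3, 2], total = 5
  t=8: active resources = [4, 2], total = 6
  t=9: active resources = [4], total = 4
  t=10: active resources = [4], total = 4
  t=11: active resources = [4], total = 4
Peak resource demand = 7

7


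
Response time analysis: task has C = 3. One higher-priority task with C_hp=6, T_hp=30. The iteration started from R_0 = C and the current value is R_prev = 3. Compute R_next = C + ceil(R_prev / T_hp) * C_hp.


R_next = C + ceil(R_prev / T_hp) * C_hp
ceil(3 / 30) = ceil(0.1) = 1
Interference = 1 * 6 = 6
R_next = 3 + 6 = 9

9


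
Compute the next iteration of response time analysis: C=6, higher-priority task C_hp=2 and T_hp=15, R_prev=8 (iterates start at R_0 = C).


R_next = C + ceil(R_prev / T_hp) * C_hp
ceil(8 / 15) = ceil(0.5333) = 1
Interference = 1 * 2 = 2
R_next = 6 + 2 = 8
R_next = R_prev, so the iteration has converged (response time = 8).

8


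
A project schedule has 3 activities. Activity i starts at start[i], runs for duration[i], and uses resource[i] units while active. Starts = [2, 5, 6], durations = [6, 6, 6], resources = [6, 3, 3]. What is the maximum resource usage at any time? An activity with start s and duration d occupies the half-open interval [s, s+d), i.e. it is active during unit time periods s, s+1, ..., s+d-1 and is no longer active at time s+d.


Each activity i is active on [start_i, start_i + duration_i).
Compute total resource usage per time slot:
  t=0: active resources = [], total = 0
  t=1: active resources = [], total = 0
  t=2: active resources = [6], total = 6
  t=3: active resources = [6], total = 6
  t=4: active resources = [6], total = 6
  t=5: active resources = [6, 3], total = 9
  t=6: active resources = [6, 3, 3], total = 12
  t=7: active resources = [6, 3, 3], total = 12
  t=8: active resources = [3, 3], total = 6
  t=9: active resources = [3, 3], total = 6
  t=10: active resources = [3, 3], total = 6
  t=11: active resources = [3], total = 3
Peak resource demand = 12

12


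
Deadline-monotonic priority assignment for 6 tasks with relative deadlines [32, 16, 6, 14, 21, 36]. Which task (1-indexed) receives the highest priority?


Sort tasks by relative deadline (ascending):
  Task 3: deadline = 6
  Task 4: deadline = 14
  Task 2: deadline = 16
  Task 5: deadline = 21
  Task 1: deadline = 32
  Task 6: deadline = 36
Priority order (highest first): [3, 4, 2, 5, 1, 6]
Highest priority task = 3

3


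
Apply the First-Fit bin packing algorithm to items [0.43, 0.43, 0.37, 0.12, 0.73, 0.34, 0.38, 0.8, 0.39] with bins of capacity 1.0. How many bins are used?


Place items sequentially using First-Fit:
  Item 0.43 -> new Bin 1
  Item 0.43 -> Bin 1 (now 0.86)
  Item 0.37 -> new Bin 2
  Item 0.12 -> Bin 1 (now 0.98)
  Item 0.73 -> new Bin 3
  Item 0.34 -> Bin 2 (now 0.71)
  Item 0.38 -> new Bin 4
  Item 0.8 -> new Bin 5
  Item 0.39 -> Bin 4 (now 0.77)
Total bins used = 5

5


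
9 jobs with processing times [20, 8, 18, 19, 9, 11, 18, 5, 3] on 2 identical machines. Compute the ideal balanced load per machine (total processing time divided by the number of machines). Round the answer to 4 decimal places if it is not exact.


Total processing time = 20 + 8 + 18 + 19 + 9 + 11 + 18 + 5 + 3 = 111
Number of machines = 2
Ideal balanced load = 111 / 2 = 55.5

55.5


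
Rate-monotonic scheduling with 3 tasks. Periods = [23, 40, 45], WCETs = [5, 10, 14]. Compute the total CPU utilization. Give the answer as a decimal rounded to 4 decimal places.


Compute individual utilizations (exact fractions):
  Task 1: C/T = 5/23 (approx. 0.2174)
  Task 2: C/T = 10/40 = 1/4 (approx. 0.25)
  Task 3: C/T = 14/45 (approx. 0.3111)
Total utilization U = 5/23 + 1/4 + 14/45 = 3223/4140
Rounded to 4 decimal places: U = 0.7785
RM (Liu & Layland) bound for 3 tasks = 0.779763; compare with U = 3223/4140 (approx. 0.778502)
U <= bound, so schedulable by RM sufficient condition.

0.7785


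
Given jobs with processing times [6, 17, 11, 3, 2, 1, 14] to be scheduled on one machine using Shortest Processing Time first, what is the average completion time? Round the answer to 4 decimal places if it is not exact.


Sort jobs by processing time (SPT order): [1, 2, 3, 6, 11, 14, 17]
Compute completion times sequentially:
  Job 1: processing = 1, completes at 1
  Job 2: processing = 2, completes at 3
  Job 3: processing = 3, completes at 6
  Job 4: processing = 6, completes at 12
  Job 5: processing = 11, completes at 23
  Job 6: processing = 14, completes at 37
  Job 7: processing = 17, completes at 54
Sum of completion times = 136
Average completion time = 136/7 = 19.4286

19.4286


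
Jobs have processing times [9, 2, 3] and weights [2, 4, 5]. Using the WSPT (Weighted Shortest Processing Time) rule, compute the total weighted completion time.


Compute p/w ratios and sort ascending (WSPT): [(2, 4), (3, 5), (9, 2)]
Compute weighted completion times:
  Job (p=2,w=4): C=2, w*C=4*2=8
  Job (p=3,w=5): C=5, w*C=5*5=25
  Job (p=9,w=2): C=14, w*C=2*14=28
Total weighted completion time = 61

61


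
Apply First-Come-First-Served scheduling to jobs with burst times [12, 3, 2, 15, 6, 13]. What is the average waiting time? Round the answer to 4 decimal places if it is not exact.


FCFS order (as given): [12, 3, 2, 15, 6, 13]
Waiting times:
  Job 1: wait = 0
  Job 2: wait = 12
  Job 3: wait = 15
  Job 4: wait = 17
  Job 5: wait = 32
  Job 6: wait = 38
Sum of waiting times = 114
Average waiting time = 114/6 = 19.0

19.0


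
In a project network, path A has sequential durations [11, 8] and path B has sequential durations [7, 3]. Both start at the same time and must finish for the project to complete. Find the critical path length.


Path A total = 11 + 8 = 19
Path B total = 7 + 3 = 10
Critical path = longest path = max(19, 10) = 19

19


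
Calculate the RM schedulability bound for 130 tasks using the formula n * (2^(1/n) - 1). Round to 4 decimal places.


Compute 2^(1/130) = 1.0053461413
Subtract 1: 1.0053461413 - 1 = 0.0053461413
Multiply by n: 130 * 0.0053461413 = 0.6949983690
Round to 4 dp: 0.6950

0.6950


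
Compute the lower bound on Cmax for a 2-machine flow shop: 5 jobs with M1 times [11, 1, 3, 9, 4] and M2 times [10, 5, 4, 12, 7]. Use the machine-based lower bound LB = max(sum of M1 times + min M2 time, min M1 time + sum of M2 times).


LB1 = sum(M1 times) + min(M2 times) = 28 + 4 = 32
LB2 = min(M1 times) + sum(M2 times) = 1 + 38 = 39
Lower bound = max(LB1, LB2) = max(32, 39) = 39

39


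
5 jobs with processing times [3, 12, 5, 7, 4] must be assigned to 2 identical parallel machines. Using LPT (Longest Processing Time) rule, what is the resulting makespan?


Sort jobs in decreasing order (LPT): [12, 7, 5, 4, 3]
Assign each job to the least loaded machine:
  Machine 1: jobs [12, 4], load = 16
  Machine 2: jobs [7, 5, 3], load = 15
Makespan = max load = 16

16


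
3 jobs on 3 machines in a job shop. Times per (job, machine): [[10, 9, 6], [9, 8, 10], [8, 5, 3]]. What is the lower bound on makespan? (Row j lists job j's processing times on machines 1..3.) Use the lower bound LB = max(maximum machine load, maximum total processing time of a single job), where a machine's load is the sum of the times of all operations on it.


Machine loads:
  Machine 1: 10 + 9 + 8 = 27
  Machine 2: 9 + 8 + 5 = 22
  Machine 3: 6 + 10 + 3 = 19
Max machine load = 27
Job totals:
  Job 1: 25
  Job 2: 27
  Job 3: 16
Max job total = 27
Lower bound = max(27, 27) = 27

27


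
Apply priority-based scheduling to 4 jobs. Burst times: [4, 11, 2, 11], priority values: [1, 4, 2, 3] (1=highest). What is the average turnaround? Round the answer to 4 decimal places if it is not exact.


Sort by priority (ascending = highest first):
Order: [(1, 4), (2, 2), (3, 11), (4, 11)]
Completion times:
  Priority 1, burst=4, C=4
  Priority 2, burst=2, C=6
  Priority 3, burst=11, C=17
  Priority 4, burst=11, C=28
Average turnaround = 55/4 = 13.75

13.75


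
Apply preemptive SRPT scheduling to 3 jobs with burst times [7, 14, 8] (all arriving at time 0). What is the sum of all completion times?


Since all jobs arrive at t=0, SRPT equals SPT ordering.
SPT order: [7, 8, 14]
Completion times:
  Job 1: p=7, C=7
  Job 2: p=8, C=15
  Job 3: p=14, C=29
Total completion time = 7 + 15 + 29 = 51

51


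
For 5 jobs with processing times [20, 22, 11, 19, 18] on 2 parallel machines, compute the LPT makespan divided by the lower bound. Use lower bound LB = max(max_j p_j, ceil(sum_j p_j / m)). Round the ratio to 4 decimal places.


LPT order: [22, 20, 19, 18, 11]
Machine loads after assignment: [40, 50]
LPT makespan = 50
Lower bound = max(max_job, ceil(total/2)) = max(22, 45) = 45
Ratio = 50 / 45 = 1.1111

1.1111


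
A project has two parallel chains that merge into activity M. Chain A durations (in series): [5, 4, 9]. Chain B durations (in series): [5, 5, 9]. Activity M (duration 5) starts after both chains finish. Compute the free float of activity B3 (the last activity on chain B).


ES(B3) = sum of predecessors on chain B = 10
EF(B3) = ES + duration = 10 + 9 = 19
Successor of B3 is M. ES(M) = max(sum(A), sum(B)) = max(18, 19) = 19
Free float = ES(successor) - EF(current) = 19 - 19 = 0

0


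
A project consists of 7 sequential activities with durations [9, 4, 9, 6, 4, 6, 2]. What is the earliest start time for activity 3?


Activity 3 starts after activities 1 through 2 complete.
Predecessor durations: [9, 4]
ES = 9 + 4 = 13

13


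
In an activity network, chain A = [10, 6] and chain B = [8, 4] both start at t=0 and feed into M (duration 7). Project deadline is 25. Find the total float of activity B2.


Forward pass: ES(B2) = sum of predecessors on chain B = 8
EF = ES + duration = 8 + 4 = 12
Backward pass: LF(M) = deadline = 25; LS(M) = 25 - 7 = 18
LF(B2) = LS(M) - sum(successors on chain B) = 18 - 0 = 18
LS = LF - duration = 18 - 4 = 14
Total float = LS - ES = 14 - 8 = 6

6


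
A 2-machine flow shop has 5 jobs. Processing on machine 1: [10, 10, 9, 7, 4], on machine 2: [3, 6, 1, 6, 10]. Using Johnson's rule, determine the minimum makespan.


Apply Johnson's rule:
  Group 1 (a <= b): [(5, 4, 10)]
  Group 2 (a > b): [(2, 10, 6), (4, 7, 6), (1, 10, 3), (3, 9, 1)]
Optimal job order: [5, 2, 4, 1, 3]
Schedule:
  Job 5: M1 done at 4, M2 done at 14
  Job 2: M1 done at 14, M2 done at 20
  Job 4: M1 done at 21, M2 done at 27
  Job 1: M1 done at 31, M2 done at 34
  Job 3: M1 done at 40, M2 done at 41
Makespan = 41

41


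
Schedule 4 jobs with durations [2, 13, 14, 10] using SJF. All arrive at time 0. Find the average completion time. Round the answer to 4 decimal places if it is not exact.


SJF order (ascending): [2, 10, 13, 14]
Completion times:
  Job 1: burst=2, C=2
  Job 2: burst=10, C=12
  Job 3: burst=13, C=25
  Job 4: burst=14, C=39
Average completion = 78/4 = 19.5

19.5


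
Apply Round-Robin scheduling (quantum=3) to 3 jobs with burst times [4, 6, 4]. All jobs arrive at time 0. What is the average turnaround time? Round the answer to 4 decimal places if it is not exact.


Time quantum = 3
Execution trace:
  J1 runs 3 units, time = 3
  J2 runs 3 units, time = 6
  J3 runs 3 units, time = 9
  J1 runs 1 units, time = 10
  J2 runs 3 units, time = 13
  J3 runs 1 units, time = 14
Finish times: [10, 13, 14]
Average turnaround = 37/3 = 12.3333

12.3333


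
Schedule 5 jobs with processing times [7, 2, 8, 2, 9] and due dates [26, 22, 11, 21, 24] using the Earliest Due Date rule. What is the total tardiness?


Sort by due date (EDD order): [(8, 11), (2, 21), (2, 22), (9, 24), (7, 26)]
Compute completion times and tardiness:
  Job 1: p=8, d=11, C=8, tardiness=max(0,8-11)=0
  Job 2: p=2, d=21, C=10, tardiness=max(0,10-21)=0
  Job 3: p=2, d=22, C=12, tardiness=max(0,12-22)=0
  Job 4: p=9, d=24, C=21, tardiness=max(0,21-24)=0
  Job 5: p=7, d=26, C=28, tardiness=max(0,28-26)=2
Total tardiness = 2

2


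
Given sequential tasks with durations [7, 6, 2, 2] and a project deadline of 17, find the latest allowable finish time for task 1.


LF(activity 1) = deadline - sum of successor durations
Successors: activities 2 through 4 with durations [6, 2, 2]
Sum of successor durations = 10
LF = 17 - 10 = 7

7


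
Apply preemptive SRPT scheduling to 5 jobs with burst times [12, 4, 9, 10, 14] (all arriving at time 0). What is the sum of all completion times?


Since all jobs arrive at t=0, SRPT equals SPT ordering.
SPT order: [4, 9, 10, 12, 14]
Completion times:
  Job 1: p=4, C=4
  Job 2: p=9, C=13
  Job 3: p=10, C=23
  Job 4: p=12, C=35
  Job 5: p=14, C=49
Total completion time = 4 + 13 + 23 + 35 + 49 = 124

124


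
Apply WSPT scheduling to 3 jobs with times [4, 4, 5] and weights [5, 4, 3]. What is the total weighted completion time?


Compute p/w ratios and sort ascending (WSPT): [(4, 5), (4, 4), (5, 3)]
Compute weighted completion times:
  Job (p=4,w=5): C=4, w*C=5*4=20
  Job (p=4,w=4): C=8, w*C=4*8=32
  Job (p=5,w=3): C=13, w*C=3*13=39
Total weighted completion time = 91

91


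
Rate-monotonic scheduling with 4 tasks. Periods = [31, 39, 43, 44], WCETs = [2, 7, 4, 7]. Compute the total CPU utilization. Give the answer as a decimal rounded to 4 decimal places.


Compute individual utilizations (exact fractions):
  Task 1: C/T = 2/31 (approx. 0.0645)
  Task 2: C/T = 7/39 (approx. 0.1795)
  Task 3: C/T = 4/43 (approx. 0.093)
  Task 4: C/T = 7/44 (approx. 0.1591)
Total utilization U = 2/31 + 7/39 + 4/43 + 7/44 = 1134833/2287428
Rounded to 4 decimal places: U = 0.4961
RM (Liu & Layland) bound for 4 tasks = 0.756828; compare with U = 1134833/2287428 (approx. 0.496117)
U <= bound, so schedulable by RM sufficient condition.

0.4961


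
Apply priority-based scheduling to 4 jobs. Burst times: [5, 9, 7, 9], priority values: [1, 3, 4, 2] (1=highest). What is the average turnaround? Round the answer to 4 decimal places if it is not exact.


Sort by priority (ascending = highest first):
Order: [(1, 5), (2, 9), (3, 9), (4, 7)]
Completion times:
  Priority 1, burst=5, C=5
  Priority 2, burst=9, C=14
  Priority 3, burst=9, C=23
  Priority 4, burst=7, C=30
Average turnaround = 72/4 = 18.0

18.0


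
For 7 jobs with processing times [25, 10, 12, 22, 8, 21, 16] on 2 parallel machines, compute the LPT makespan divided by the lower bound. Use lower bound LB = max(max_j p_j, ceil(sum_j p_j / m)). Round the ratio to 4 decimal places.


LPT order: [25, 22, 21, 16, 12, 10, 8]
Machine loads after assignment: [61, 53]
LPT makespan = 61
Lower bound = max(max_job, ceil(total/2)) = max(25, 57) = 57
Ratio = 61 / 57 = 1.0702

1.0702


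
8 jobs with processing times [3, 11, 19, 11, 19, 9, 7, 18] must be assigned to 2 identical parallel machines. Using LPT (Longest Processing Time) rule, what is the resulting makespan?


Sort jobs in decreasing order (LPT): [19, 19, 18, 11, 11, 9, 7, 3]
Assign each job to the least loaded machine:
  Machine 1: jobs [19, 18, 9, 3], load = 49
  Machine 2: jobs [19, 11, 11, 7], load = 48
Makespan = max load = 49

49


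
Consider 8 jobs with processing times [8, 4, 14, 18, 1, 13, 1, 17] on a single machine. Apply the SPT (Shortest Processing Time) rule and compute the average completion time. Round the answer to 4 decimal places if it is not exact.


Sort jobs by processing time (SPT order): [1, 1, 4, 8, 13, 14, 17, 18]
Compute completion times sequentially:
  Job 1: processing = 1, completes at 1
  Job 2: processing = 1, completes at 2
  Job 3: processing = 4, completes at 6
  Job 4: processing = 8, completes at 14
  Job 5: processing = 13, completes at 27
  Job 6: processing = 14, completes at 41
  Job 7: processing = 17, completes at 58
  Job 8: processing = 18, completes at 76
Sum of completion times = 225
Average completion time = 225/8 = 28.125

28.125


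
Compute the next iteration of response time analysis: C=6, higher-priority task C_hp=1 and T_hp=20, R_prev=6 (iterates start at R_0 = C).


R_next = C + ceil(R_prev / T_hp) * C_hp
ceil(6 / 20) = ceil(0.3) = 1
Interference = 1 * 1 = 1
R_next = 6 + 1 = 7

7


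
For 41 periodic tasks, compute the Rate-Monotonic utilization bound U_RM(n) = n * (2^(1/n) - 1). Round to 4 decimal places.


Compute 2^(1/41) = 1.0170497444
Subtract 1: 1.0170497444 - 1 = 0.0170497444
Multiply by n: 41 * 0.0170497444 = 0.6990395204
Round to 4 dp: 0.6990

0.6990


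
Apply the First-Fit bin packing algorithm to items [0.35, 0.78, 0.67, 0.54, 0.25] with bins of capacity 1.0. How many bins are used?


Place items sequentially using First-Fit:
  Item 0.35 -> new Bin 1
  Item 0.78 -> new Bin 2
  Item 0.67 -> new Bin 3
  Item 0.54 -> Bin 1 (now 0.89)
  Item 0.25 -> Bin 3 (now 0.92)
Total bins used = 3

3


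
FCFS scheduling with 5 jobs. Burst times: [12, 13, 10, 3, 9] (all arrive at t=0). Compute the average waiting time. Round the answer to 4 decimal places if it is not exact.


FCFS order (as given): [12, 13, 10, 3, 9]
Waiting times:
  Job 1: wait = 0
  Job 2: wait = 12
  Job 3: wait = 25
  Job 4: wait = 35
  Job 5: wait = 38
Sum of waiting times = 110
Average waiting time = 110/5 = 22.0

22.0


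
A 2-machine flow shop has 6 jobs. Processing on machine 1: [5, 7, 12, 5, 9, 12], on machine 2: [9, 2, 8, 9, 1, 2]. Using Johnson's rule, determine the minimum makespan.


Apply Johnson's rule:
  Group 1 (a <= b): [(1, 5, 9), (4, 5, 9)]
  Group 2 (a > b): [(3, 12, 8), (2, 7, 2), (6, 12, 2), (5, 9, 1)]
Optimal job order: [1, 4, 3, 2, 6, 5]
Schedule:
  Job 1: M1 done at 5, M2 done at 14
  Job 4: M1 done at 10, M2 done at 23
  Job 3: M1 done at 22, M2 done at 31
  Job 2: M1 done at 29, M2 done at 33
  Job 6: M1 done at 41, M2 done at 43
  Job 5: M1 done at 50, M2 done at 51
Makespan = 51

51


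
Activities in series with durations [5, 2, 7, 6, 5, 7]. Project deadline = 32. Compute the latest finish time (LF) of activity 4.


LF(activity 4) = deadline - sum of successor durations
Successors: activities 5 through 6 with durations [5, 7]
Sum of successor durations = 12
LF = 32 - 12 = 20

20


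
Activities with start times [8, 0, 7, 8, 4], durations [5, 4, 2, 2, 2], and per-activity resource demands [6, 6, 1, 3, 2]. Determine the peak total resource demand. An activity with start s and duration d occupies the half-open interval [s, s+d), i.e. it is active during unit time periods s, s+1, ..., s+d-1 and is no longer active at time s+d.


Each activity i is active on [start_i, start_i + duration_i).
Compute total resource usage per time slot:
  t=0: active resources = [6], total = 6
  t=1: active resources = [6], total = 6
  t=2: active resources = [6], total = 6
  t=3: active resources = [6], total = 6
  t=4: active resources = [2], total = 2
  t=5: active resources = [2], total = 2
  t=6: active resources = [], total = 0
  t=7: active resources = [1], total = 1
  t=8: active resources = [6, 1, 3], total = 10
  t=9: active resources = [6, 3], total = 9
  t=10: active resources = [6], total = 6
  t=11: active resources = [6], total = 6
  t=12: active resources = [6], total = 6
Peak resource demand = 10

10


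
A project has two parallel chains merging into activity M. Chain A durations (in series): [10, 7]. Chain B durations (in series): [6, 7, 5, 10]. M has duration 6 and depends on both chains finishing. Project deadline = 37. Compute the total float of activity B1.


Forward pass: ES(B1) = sum of predecessors on chain B = 0
EF = ES + duration = 0 + 6 = 6
Backward pass: LF(M) = deadline = 37; LS(M) = 37 - 6 = 31
LF(B1) = LS(M) - sum(successors on chain B) = 31 - 22 = 9
LS = LF - duration = 9 - 6 = 3
Total float = LS - ES = 3 - 0 = 3

3


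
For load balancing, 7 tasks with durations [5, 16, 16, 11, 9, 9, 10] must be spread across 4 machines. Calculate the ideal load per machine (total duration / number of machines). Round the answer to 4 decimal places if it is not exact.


Total processing time = 5 + 16 + 16 + 11 + 9 + 9 + 10 = 76
Number of machines = 4
Ideal balanced load = 76 / 4 = 19.0

19.0


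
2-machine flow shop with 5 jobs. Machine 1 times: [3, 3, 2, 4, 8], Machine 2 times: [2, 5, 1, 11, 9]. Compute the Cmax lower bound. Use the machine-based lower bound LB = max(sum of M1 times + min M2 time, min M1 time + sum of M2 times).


LB1 = sum(M1 times) + min(M2 times) = 20 + 1 = 21
LB2 = min(M1 times) + sum(M2 times) = 2 + 28 = 30
Lower bound = max(LB1, LB2) = max(21, 30) = 30

30


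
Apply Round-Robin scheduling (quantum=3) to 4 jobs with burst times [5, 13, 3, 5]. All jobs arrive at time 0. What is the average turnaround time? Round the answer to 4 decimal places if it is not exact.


Time quantum = 3
Execution trace:
  J1 runs 3 units, time = 3
  J2 runs 3 units, time = 6
  J3 runs 3 units, time = 9
  J4 runs 3 units, time = 12
  J1 runs 2 units, time = 14
  J2 runs 3 units, time = 17
  J4 runs 2 units, time = 19
  J2 runs 3 units, time = 22
  J2 runs 3 units, time = 25
  J2 runs 1 units, time = 26
Finish times: [14, 26, 9, 19]
Average turnaround = 68/4 = 17.0

17.0


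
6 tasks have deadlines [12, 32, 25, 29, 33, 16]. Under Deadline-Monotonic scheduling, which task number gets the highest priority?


Sort tasks by relative deadline (ascending):
  Task 1: deadline = 12
  Task 6: deadline = 16
  Task 3: deadline = 25
  Task 4: deadline = 29
  Task 2: deadline = 32
  Task 5: deadline = 33
Priority order (highest first): [1, 6, 3, 4, 2, 5]
Highest priority task = 1

1


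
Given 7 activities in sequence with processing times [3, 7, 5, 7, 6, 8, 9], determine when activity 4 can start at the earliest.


Activity 4 starts after activities 1 through 3 complete.
Predecessor durations: [3, 7, 5]
ES = 3 + 7 + 5 = 15

15


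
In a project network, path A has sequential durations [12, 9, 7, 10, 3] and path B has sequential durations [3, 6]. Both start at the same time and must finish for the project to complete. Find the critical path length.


Path A total = 12 + 9 + 7 + 10 + 3 = 41
Path B total = 3 + 6 = 9
Critical path = longest path = max(41, 9) = 41

41


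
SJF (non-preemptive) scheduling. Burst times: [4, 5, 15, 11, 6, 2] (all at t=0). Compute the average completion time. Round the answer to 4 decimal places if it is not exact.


SJF order (ascending): [2, 4, 5, 6, 11, 15]
Completion times:
  Job 1: burst=2, C=2
  Job 2: burst=4, C=6
  Job 3: burst=5, C=11
  Job 4: burst=6, C=17
  Job 5: burst=11, C=28
  Job 6: burst=15, C=43
Average completion = 107/6 = 17.8333

17.8333


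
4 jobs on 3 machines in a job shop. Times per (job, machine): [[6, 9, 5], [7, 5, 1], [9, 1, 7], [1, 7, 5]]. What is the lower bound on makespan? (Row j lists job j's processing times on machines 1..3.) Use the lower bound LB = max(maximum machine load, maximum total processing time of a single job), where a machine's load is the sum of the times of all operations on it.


Machine loads:
  Machine 1: 6 + 7 + 9 + 1 = 23
  Machine 2: 9 + 5 + 1 + 7 = 22
  Machine 3: 5 + 1 + 7 + 5 = 18
Max machine load = 23
Job totals:
  Job 1: 20
  Job 2: 13
  Job 3: 17
  Job 4: 13
Max job total = 20
Lower bound = max(23, 20) = 23

23


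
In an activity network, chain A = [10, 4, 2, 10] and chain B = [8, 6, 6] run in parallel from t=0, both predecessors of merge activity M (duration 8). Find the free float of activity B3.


ES(B3) = sum of predecessors on chain B = 14
EF(B3) = ES + duration = 14 + 6 = 20
Successor of B3 is M. ES(M) = max(sum(A), sum(B)) = max(26, 20) = 26
Free float = ES(successor) - EF(current) = 26 - 20 = 6

6
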